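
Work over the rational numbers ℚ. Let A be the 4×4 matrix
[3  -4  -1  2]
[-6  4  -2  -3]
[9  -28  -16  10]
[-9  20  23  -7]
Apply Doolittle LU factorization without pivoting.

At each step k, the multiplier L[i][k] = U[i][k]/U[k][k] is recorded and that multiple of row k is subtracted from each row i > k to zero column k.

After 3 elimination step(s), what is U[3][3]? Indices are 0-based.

Step 1: pivot at (0,0) is 3.
  row1 ← row1 − (-2)·row0  ⇒  L[1][0]=-2, U row1=(0, -4, -4, 1)
  row2 ← row2 − (3)·row0  ⇒  L[2][0]=3, U row2=(0, -16, -13, 4)
  row3 ← row3 − (-3)·row0  ⇒  L[3][0]=-3, U row3=(0, 8, 20, -1)
Step 2: pivot at (1,1) is -4.
  row2 ← row2 − (4)·row1  ⇒  L[2][1]=4, U row2=(0, 0, 3, 0)
  row3 ← row3 − (-2)·row1  ⇒  L[3][1]=-2, U row3=(0, 0, 12, 1)
Step 3: pivot at (2,2) is 3.
  row3 ← row3 − (4)·row2  ⇒  L[3][2]=4, U row3=(0, 0, 0, 1)

U[3][3] = 1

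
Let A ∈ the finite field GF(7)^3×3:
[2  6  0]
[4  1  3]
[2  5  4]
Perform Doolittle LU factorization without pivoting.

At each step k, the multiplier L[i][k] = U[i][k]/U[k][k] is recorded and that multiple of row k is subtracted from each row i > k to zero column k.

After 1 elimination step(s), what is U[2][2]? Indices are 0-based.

Step 1: pivot at (0,0) is 2.
  row1 ← row1 − (2)·row0  ⇒  L[1][0]=2, U row1=(0, 3, 3)
  row2 ← row2 − (1)·row0  ⇒  L[2][0]=1, U row2=(0, 6, 4)

U[2][2] = 4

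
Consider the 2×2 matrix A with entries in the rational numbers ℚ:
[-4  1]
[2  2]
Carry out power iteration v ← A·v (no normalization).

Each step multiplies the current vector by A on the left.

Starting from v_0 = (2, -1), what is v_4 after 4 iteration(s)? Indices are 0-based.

v_0 = (2, -1).
v_1 = A·v_0 = (-9, 2).
v_2 = A·v_1 = (38, -14).
v_3 = A·v_2 = (-166, 48).
v_4 = A·v_3 = (712, -236).

v_4 = (712, -236)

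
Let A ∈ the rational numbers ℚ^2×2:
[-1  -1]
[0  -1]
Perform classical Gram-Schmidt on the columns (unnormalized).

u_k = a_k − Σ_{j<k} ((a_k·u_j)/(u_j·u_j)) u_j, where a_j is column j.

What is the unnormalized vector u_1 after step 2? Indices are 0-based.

u_1 = (0, -1)

Step 1: u_0 = a_0 = (-1, 0).
Step 2: u_1 = a_1 − (1)·u_0 = (0, -1).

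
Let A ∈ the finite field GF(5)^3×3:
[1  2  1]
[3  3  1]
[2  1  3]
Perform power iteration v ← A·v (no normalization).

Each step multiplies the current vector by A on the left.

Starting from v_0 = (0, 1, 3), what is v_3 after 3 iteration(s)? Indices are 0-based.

v_3 = (4, 1, 0)

v_0 = (0, 1, 3).
v_1 = A·v_0 = (0, 1, 0).
v_2 = A·v_1 = (2, 3, 1).
v_3 = A·v_2 = (4, 1, 0).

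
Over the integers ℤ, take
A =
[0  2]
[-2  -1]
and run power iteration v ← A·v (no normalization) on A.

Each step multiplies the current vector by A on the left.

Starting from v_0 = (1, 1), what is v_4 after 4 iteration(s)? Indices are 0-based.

v_0 = (1, 1).
v_1 = A·v_0 = (2, -3).
v_2 = A·v_1 = (-6, -1).
v_3 = A·v_2 = (-2, 13).
v_4 = A·v_3 = (26, -9).

v_4 = (26, -9)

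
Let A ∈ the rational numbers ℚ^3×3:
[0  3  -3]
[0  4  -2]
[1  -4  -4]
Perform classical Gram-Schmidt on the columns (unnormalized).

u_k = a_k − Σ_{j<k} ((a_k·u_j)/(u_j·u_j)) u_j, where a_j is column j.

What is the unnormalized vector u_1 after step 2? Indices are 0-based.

u_1 = (3, 4, 0)

Step 1: u_0 = a_0 = (0, 0, 1).
Step 2: u_1 = a_1 − (-4)·u_0 = (3, 4, 0).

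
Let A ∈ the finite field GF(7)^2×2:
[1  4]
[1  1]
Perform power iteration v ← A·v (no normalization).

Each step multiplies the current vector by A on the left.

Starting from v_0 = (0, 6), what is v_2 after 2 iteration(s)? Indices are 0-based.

v_2 = (6, 2)

v_0 = (0, 6).
v_1 = A·v_0 = (3, 6).
v_2 = A·v_1 = (6, 2).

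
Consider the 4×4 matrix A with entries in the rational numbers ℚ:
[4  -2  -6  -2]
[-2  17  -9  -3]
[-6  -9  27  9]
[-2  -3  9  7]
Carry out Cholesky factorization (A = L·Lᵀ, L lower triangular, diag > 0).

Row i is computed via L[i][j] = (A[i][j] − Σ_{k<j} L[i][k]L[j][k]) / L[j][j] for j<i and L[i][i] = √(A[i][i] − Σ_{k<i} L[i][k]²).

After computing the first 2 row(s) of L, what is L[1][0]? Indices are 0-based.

L[1][0] = -1

Step 1: L[0][0] = √(4) = 2.
  L[1][0] = (-2) / L[0][0] = -1.
Step 2: L[1][1] = √(16) = 4.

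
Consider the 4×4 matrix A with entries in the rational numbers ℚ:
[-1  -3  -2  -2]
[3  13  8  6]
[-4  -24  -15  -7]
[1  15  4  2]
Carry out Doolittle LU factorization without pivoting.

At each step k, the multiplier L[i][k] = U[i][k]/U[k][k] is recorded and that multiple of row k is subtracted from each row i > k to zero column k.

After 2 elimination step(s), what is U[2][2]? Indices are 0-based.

U[2][2] = -1

k=0: U[0][0]=-1
  eliminate (1,0): mult=-3, new row 1: (0, 4, 2, 0); set L[1][0]=-3
  eliminate (2,0): mult=4, new row 2: (0, -12, -7, 1); set L[2][0]=4
  eliminate (3,0): mult=-1, new row 3: (0, 12, 2, 0); set L[3][0]=-1
k=1: U[1][1]=4
  eliminate (2,1): mult=-3, new row 2: (0, 0, -1, 1); set L[2][1]=-3
  eliminate (3,1): mult=3, new row 3: (0, 0, -4, 0); set L[3][1]=3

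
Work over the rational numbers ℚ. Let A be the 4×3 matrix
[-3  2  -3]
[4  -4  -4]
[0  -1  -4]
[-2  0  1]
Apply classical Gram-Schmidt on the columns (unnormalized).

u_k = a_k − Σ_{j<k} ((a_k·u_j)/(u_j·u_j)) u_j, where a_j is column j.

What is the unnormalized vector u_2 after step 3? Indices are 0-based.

u_2 = (-434/125, -144/125, -292/125, 363/125)

Step 1: u_0 = a_0 = (-3, 4, 0, -2).
Step 2: u_1 = a_1 − (-22/29)·u_0 = (-8/29, -28/29, -1, -44/29).
Step 3: u_2 = a_2 − (-9/29)·u_0 − (208/125)·u_1 = (-434/125, -144/125, -292/125, 363/125).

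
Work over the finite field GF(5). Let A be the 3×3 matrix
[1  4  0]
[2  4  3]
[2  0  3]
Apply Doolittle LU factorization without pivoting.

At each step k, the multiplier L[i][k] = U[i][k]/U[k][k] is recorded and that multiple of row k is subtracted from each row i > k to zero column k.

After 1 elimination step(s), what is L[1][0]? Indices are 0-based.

k=0: U[0][0]=1
  eliminate (1,0): mult=2, new row 1: (0, 1, 3); set L[1][0]=2
  eliminate (2,0): mult=2, new row 2: (0, 2, 3); set L[2][0]=2

L[1][0] = 2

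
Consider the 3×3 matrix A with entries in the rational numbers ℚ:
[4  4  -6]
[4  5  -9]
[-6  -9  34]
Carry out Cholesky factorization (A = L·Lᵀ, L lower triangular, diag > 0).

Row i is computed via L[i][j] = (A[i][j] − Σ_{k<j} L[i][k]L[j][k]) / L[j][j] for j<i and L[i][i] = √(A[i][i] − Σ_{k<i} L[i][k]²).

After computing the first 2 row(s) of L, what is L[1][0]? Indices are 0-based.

L[1][0] = 2

Step 1: L[0][0] = √(4) = 2.
  L[1][0] = (4) / L[0][0] = 2.
Step 2: L[1][1] = √(1) = 1.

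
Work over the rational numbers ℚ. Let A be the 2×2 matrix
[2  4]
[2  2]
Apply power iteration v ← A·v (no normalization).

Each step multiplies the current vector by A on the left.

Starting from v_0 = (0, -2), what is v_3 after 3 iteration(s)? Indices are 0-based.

v_3 = (-160, -112)

v_0 = (0, -2).
v_1 = A·v_0 = (-8, -4).
v_2 = A·v_1 = (-32, -24).
v_3 = A·v_2 = (-160, -112).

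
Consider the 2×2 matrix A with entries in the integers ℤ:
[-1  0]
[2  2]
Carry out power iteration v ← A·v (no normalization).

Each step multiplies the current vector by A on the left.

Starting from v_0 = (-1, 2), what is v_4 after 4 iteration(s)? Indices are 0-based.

v_4 = (-1, 22)

v_0 = (-1, 2).
v_1 = A·v_0 = (1, 2).
v_2 = A·v_1 = (-1, 6).
v_3 = A·v_2 = (1, 10).
v_4 = A·v_3 = (-1, 22).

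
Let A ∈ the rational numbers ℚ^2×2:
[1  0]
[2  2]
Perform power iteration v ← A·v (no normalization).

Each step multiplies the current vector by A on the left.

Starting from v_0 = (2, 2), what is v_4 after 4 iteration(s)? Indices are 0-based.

v_0 = (2, 2).
v_1 = A·v_0 = (2, 8).
v_2 = A·v_1 = (2, 20).
v_3 = A·v_2 = (2, 44).
v_4 = A·v_3 = (2, 92).

v_4 = (2, 92)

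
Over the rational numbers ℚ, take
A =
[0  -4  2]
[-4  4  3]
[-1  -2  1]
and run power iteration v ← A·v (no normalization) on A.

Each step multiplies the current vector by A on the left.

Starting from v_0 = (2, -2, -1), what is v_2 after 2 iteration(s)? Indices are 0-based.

v_2 = (78, -97, 33)

v_0 = (2, -2, -1).
v_1 = A·v_0 = (6, -19, 1).
v_2 = A·v_1 = (78, -97, 33).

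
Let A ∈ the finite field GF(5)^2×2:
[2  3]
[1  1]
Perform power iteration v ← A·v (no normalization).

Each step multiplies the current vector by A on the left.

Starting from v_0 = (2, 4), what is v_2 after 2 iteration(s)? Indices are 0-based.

v_2 = (0, 2)

v_0 = (2, 4).
v_1 = A·v_0 = (1, 1).
v_2 = A·v_1 = (0, 2).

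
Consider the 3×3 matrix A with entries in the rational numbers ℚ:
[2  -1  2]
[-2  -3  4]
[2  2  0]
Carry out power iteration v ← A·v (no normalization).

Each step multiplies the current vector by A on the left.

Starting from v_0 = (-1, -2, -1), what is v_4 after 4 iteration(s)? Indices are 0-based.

v_0 = (-1, -2, -1).
v_1 = A·v_0 = (-2, 4, -6).
v_2 = A·v_1 = (-20, -32, 4).
v_3 = A·v_2 = (0, 152, -104).
v_4 = A·v_3 = (-360, -872, 304).

v_4 = (-360, -872, 304)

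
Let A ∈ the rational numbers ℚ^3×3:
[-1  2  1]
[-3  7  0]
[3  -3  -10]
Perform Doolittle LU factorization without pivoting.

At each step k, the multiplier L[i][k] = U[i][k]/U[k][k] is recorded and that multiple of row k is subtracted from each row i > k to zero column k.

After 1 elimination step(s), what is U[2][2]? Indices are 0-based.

k=0: U[0][0]=-1
  eliminate (1,0): mult=3, new row 1: (0, 1, -3); set L[1][0]=3
  eliminate (2,0): mult=-3, new row 2: (0, 3, -7); set L[2][0]=-3

U[2][2] = -7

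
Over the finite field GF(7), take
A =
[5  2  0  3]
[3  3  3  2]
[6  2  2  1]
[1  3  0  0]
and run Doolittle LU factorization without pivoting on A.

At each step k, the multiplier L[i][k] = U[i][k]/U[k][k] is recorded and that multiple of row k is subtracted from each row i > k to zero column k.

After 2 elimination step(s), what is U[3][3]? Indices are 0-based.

U[3][3] = 3

[col 0] pivot 5
  R1 -= 2*R0 → (0, 6, 3, 3)  (L[1][0] := 2)
  R2 -= 4*R0 → (0, 1, 2, 3)  (L[2][0] := 4)
  R3 -= 3*R0 → (0, 4, 0, 5)  (L[3][0] := 3)
[col 1] pivot 6
  R2 -= 6*R1 → (0, 0, 5, 6)  (L[2][1] := 6)
  R3 -= 3*R1 → (0, 0, 5, 3)  (L[3][1] := 3)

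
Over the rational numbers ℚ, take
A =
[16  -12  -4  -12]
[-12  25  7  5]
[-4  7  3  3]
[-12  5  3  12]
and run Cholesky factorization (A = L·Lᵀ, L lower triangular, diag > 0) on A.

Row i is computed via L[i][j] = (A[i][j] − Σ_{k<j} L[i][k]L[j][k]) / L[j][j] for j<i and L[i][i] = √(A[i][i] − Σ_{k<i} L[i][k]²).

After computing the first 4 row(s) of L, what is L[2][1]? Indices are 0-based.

L[2][1] = 1

Step 1: L[0][0] = √(16) = 4.
  L[1][0] = (-12) / L[0][0] = -3.
Step 2: L[1][1] = √(16) = 4.
  L[2][0] = (-4) / L[0][0] = -1.
  L[2][1] = (4) / L[1][1] = 1.
Step 3: L[2][2] = √(1) = 1.
  L[3][0] = (-12) / L[0][0] = -3.
  L[3][1] = (-4) / L[1][1] = -1.
  L[3][2] = (1) / L[2][2] = 1.
Step 4: L[3][3] = √(1) = 1.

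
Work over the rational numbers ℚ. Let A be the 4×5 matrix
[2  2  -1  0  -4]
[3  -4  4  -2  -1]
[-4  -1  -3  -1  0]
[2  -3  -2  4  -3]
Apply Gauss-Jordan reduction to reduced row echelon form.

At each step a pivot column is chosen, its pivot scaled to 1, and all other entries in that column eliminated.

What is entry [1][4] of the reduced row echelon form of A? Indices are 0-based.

M[1][4] = 79/329

step 1: normalize row 0 (÷2) = (1, 1, -1/2, 0, -2)
  row 1: subtract 3×row0 = (0, -7, 11/2, -2, 5)
  row 2: subtract -4×row0 = (0, 3, -5, -1, -8)
  row 3: subtract 2×row0 = (0, -5, -1, 4, 1)
step 2: normalize row 1 (÷-7) = (0, 1, -11/14, 2/7, -5/7)
  row 0: subtract 1×row1 = (1, 0, 2/7, -2/7, -9/7)
  row 2: subtract 3×row1 = (0, 0, -37/14, -13/7, -41/7)
  row 3: subtract -5×row1 = (0, 0, -69/14, 38/7, -18/7)
step 3: normalize row 2 (÷-37/14) = (0, 0, 1, 26/37, 82/37)
  row 0: subtract 2/7×row2 = (1, 0, 0, -18/37, -71/37)
  row 1: subtract -11/14×row2 = (0, 1, 0, 31/37, 38/37)
  row 3: subtract -69/14×row2 = (0, 0, 0, 329/37, 309/37)
step 4: normalize row 3 (÷329/37) = (0, 0, 0, 1, 309/329)
  row 0: subtract -18/37×row3 = (1, 0, 0, 0, -481/329)
  row 1: subtract 31/37×row3 = (0, 1, 0, 0, 79/329)
  row 2: subtract 26/37×row3 = (0, 0, 1, 0, 512/329)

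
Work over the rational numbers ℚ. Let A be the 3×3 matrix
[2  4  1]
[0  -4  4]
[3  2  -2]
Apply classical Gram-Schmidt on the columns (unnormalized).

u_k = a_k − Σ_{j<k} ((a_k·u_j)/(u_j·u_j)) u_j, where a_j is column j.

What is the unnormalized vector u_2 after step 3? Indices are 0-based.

Step 1: u_0 = a_0 = (2, 0, 3).
Step 2: u_1 = a_1 − (14/13)·u_0 = (24/13, -4, -16/13).
Step 3: u_2 = a_2 − (-4/13)·u_0 − (-19/34)·u_1 = (45/17, 30/17, -30/17).

u_2 = (45/17, 30/17, -30/17)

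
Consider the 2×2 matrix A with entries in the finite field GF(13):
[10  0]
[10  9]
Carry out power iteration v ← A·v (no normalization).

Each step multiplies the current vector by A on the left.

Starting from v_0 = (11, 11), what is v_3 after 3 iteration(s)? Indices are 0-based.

v_3 = (2, 12)

v_0 = (11, 11).
v_1 = A·v_0 = (6, 1).
v_2 = A·v_1 = (8, 4).
v_3 = A·v_2 = (2, 12).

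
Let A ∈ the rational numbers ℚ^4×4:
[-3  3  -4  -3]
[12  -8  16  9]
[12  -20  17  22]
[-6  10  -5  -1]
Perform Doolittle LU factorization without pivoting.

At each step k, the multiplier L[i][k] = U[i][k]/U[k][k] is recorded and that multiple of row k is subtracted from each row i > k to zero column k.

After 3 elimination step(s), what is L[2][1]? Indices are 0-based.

[col 0] pivot -3
  R1 -= -4*R0 → (0, 4, 0, -3)  (L[1][0] := -4)
  R2 -= -4*R0 → (0, -8, 1, 10)  (L[2][0] := -4)
  R3 -= 2*R0 → (0, 4, 3, 5)  (L[3][0] := 2)
[col 1] pivot 4
  R2 -= -2*R1 → (0, 0, 1, 4)  (L[2][1] := -2)
  R3 -= 1*R1 → (0, 0, 3, 8)  (L[3][1] := 1)
[col 2] pivot 1
  R3 -= 3*R2 → (0, 0, 0, -4)  (L[3][2] := 3)

L[2][1] = -2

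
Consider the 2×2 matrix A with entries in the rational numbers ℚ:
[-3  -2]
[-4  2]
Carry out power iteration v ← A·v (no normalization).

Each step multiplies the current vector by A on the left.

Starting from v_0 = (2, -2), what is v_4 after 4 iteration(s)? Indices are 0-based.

v_4 = (478, -72)

v_0 = (2, -2).
v_1 = A·v_0 = (-2, -12).
v_2 = A·v_1 = (30, -16).
v_3 = A·v_2 = (-58, -152).
v_4 = A·v_3 = (478, -72).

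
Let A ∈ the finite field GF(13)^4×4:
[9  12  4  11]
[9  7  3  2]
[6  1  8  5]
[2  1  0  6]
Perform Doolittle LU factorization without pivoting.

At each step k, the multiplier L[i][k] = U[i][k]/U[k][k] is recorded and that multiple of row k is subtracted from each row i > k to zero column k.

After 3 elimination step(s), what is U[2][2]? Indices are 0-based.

U[2][2] = 5

Step 1: pivot at (0,0) is 9.
  row1 ← row1 − (1)·row0  ⇒  L[1][0]=1, U row1=(0, 8, 12, 4)
  row2 ← row2 − (5)·row0  ⇒  L[2][0]=5, U row2=(0, 6, 1, 2)
  row3 ← row3 − (6)·row0  ⇒  L[3][0]=6, U row3=(0, 7, 2, 5)
Step 2: pivot at (1,1) is 8.
  row2 ← row2 − (4)·row1  ⇒  L[2][1]=4, U row2=(0, 0, 5, 12)
  row3 ← row3 − (9)·row1  ⇒  L[3][1]=9, U row3=(0, 0, 11, 8)
Step 3: pivot at (2,2) is 5.
  row3 ← row3 − (10)·row2  ⇒  L[3][2]=10, U row3=(0, 0, 0, 5)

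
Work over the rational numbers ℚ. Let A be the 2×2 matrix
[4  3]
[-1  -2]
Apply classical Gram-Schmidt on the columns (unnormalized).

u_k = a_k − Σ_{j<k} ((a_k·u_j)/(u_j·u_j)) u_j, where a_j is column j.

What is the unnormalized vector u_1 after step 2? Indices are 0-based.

Step 1: u_0 = a_0 = (4, -1).
Step 2: u_1 = a_1 − (14/17)·u_0 = (-5/17, -20/17).

u_1 = (-5/17, -20/17)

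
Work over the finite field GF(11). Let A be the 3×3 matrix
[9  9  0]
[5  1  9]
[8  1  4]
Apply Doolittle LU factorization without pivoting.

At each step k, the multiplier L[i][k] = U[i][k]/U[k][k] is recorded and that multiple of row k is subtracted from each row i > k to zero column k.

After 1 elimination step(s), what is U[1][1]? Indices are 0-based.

U[1][1] = 7

k=0: U[0][0]=9
  eliminate (1,0): mult=3, new row 1: (0, 7, 9); set L[1][0]=3
  eliminate (2,0): mult=7, new row 2: (0, 4, 4); set L[2][0]=7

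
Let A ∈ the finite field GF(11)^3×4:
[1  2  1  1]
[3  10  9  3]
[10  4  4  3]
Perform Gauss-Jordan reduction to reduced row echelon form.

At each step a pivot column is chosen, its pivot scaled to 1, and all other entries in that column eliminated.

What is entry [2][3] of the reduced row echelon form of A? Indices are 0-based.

[1] R0 /= 1  ⇒  (1, 2, 1, 1)
     R1 -= 3·R0  ⇒  (0, 4, 6, 0)
     R2 -= 10·R0  ⇒  (0, 6, 5, 4)
[2] R1 /= 4  ⇒  (0, 1, 7, 0)
     R0 -= 2·R1  ⇒  (1, 0, 9, 1)
     R2 -= 6·R1  ⇒  (0, 0, 7, 4)
[3] R2 /= 7  ⇒  (0, 0, 1, 10)
     R0 -= 9·R2  ⇒  (1, 0, 0, 10)
     R1 -= 7·R2  ⇒  (0, 1, 0, 7)

M[2][3] = 10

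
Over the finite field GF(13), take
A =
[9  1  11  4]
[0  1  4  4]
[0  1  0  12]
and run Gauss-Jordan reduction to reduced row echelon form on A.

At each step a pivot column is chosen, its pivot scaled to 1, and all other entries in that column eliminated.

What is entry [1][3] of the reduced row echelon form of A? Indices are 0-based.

M[1][3] = 12

step 1: normalize row 0 (÷9) = (1, 3, 7, 12)
step 2: normalize row 1 (÷1) = (0, 1, 4, 4)
  row 0: subtract 3×row1 = (1, 0, 8, 0)
  row 2: subtract 1×row1 = (0, 0, 9, 8)
step 3: normalize row 2 (÷9) = (0, 0, 1, 11)
  row 0: subtract 8×row2 = (1, 0, 0, 3)
  row 1: subtract 4×row2 = (0, 1, 0, 12)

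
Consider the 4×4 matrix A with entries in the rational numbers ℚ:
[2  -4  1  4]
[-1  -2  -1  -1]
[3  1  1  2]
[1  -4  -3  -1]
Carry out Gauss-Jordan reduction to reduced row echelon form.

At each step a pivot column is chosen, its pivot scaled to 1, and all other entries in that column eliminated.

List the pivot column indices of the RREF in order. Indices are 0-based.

pivot columns: 0, 1, 2, 3

step 1: normalize row 0 (÷2) = (1, -2, 1/2, 2)
  row 1: subtract -1×row0 = (0, -4, -1/2, 1)
  row 2: subtract 3×row0 = (0, 7, -1/2, -4)
  row 3: subtract 1×row0 = (0, -2, -7/2, -3)
step 2: normalize row 1 (÷-4) = (0, 1, 1/8, -1/4)
  row 0: subtract -2×row1 = (1, 0, 3/4, 3/2)
  row 2: subtract 7×row1 = (0, 0, -11/8, -9/4)
  row 3: subtract -2×row1 = (0, 0, -13/4, -7/2)
step 3: normalize row 2 (÷-11/8) = (0, 0, 1, 18/11)
  row 0: subtract 3/4×row2 = (1, 0, 0, 3/11)
  row 1: subtract 1/8×row2 = (0, 1, 0, -5/11)
  row 3: subtract -13/4×row2 = (0, 0, 0, 20/11)
step 4: normalize row 3 (÷20/11) = (0, 0, 0, 1)
  row 0: subtract 3/11×row3 = (1, 0, 0, 0)
  row 1: subtract -5/11×row3 = (0, 1, 0, 0)
  row 2: subtract 18/11×row3 = (0, 0, 1, 0)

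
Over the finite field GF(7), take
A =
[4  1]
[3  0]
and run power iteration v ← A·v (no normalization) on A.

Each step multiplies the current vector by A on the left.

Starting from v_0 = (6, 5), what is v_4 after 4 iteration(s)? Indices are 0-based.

v_4 = (3, 0)

v_0 = (6, 5).
v_1 = A·v_0 = (1, 4).
v_2 = A·v_1 = (1, 3).
v_3 = A·v_2 = (0, 3).
v_4 = A·v_3 = (3, 0).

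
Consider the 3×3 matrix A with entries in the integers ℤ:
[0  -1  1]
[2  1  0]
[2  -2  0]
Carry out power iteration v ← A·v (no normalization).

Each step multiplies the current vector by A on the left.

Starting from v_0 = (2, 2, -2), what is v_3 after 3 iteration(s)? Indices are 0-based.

v_3 = (-18, -14, -8)

v_0 = (2, 2, -2).
v_1 = A·v_0 = (-4, 6, 0).
v_2 = A·v_1 = (-6, -2, -20).
v_3 = A·v_2 = (-18, -14, -8).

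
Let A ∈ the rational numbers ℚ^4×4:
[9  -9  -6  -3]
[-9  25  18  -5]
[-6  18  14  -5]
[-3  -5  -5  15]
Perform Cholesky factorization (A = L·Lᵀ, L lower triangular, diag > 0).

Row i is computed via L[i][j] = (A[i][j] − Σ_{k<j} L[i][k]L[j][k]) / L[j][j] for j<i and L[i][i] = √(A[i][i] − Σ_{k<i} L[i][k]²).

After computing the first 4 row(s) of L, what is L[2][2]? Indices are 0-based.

L[2][2] = 1

Step 1: L[0][0] = √(9) = 3.
  L[1][0] = (-9) / L[0][0] = -3.
Step 2: L[1][1] = √(16) = 4.
  L[2][0] = (-6) / L[0][0] = -2.
  L[2][1] = (12) / L[1][1] = 3.
Step 3: L[2][2] = √(1) = 1.
  L[3][0] = (-3) / L[0][0] = -1.
  L[3][1] = (-8) / L[1][1] = -2.
  L[3][2] = (-1) / L[2][2] = -1.
Step 4: L[3][3] = √(9) = 3.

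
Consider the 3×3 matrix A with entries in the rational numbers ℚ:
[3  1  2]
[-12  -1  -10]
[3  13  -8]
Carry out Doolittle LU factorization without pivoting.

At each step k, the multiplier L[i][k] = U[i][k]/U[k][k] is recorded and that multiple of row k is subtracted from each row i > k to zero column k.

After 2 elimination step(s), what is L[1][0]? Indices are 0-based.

k=0: U[0][0]=3
  eliminate (1,0): mult=-4, new row 1: (0, 3, -2); set L[1][0]=-4
  eliminate (2,0): mult=1, new row 2: (0, 12, -10); set L[2][0]=1
k=1: U[1][1]=3
  eliminate (2,1): mult=4, new row 2: (0, 0, -2); set L[2][1]=4

L[1][0] = -4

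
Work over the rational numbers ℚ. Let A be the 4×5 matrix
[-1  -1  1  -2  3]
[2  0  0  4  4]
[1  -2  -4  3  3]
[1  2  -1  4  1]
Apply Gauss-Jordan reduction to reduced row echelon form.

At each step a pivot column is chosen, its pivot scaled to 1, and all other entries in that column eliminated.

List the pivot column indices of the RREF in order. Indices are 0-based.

pivot columns: 0, 1, 2, 3

step 1: normalize row 0 (÷-1) = (1, 1, -1, 2, -3)
  row 1: subtract 2×row0 = (0, -2, 2, 0, 10)
  row 2: subtract 1×row0 = (0, -3, -3, 1, 6)
  row 3: subtract 1×row0 = (0, 1, 0, 2, 4)
step 2: normalize row 1 (÷-2) = (0, 1, -1, 0, -5)
  row 0: subtract 1×row1 = (1, 0, 0, 2, 2)
  row 2: subtract -3×row1 = (0, 0, -6, 1, -9)
  row 3: subtract 1×row1 = (0, 0, 1, 2, 9)
step 3: normalize row 2 (÷-6) = (0, 0, 1, -1/6, 3/2)
  row 1: subtract -1×row2 = (0, 1, 0, -1/6, -7/2)
  row 3: subtract 1×row2 = (0, 0, 0, 13/6, 15/2)
step 4: normalize row 3 (÷13/6) = (0, 0, 0, 1, 45/13)
  row 0: subtract 2×row3 = (1, 0, 0, 0, -64/13)
  row 1: subtract -1/6×row3 = (0, 1, 0, 0, -38/13)
  row 2: subtract -1/6×row3 = (0, 0, 1, 0, 27/13)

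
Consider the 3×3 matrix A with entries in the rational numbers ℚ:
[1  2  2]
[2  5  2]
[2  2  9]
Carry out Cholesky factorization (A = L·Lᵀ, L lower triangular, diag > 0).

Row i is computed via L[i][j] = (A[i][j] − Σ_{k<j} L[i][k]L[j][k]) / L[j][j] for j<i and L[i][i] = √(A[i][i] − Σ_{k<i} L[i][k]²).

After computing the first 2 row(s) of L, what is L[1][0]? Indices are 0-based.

L[1][0] = 2

Step 1: L[0][0] = √(1) = 1.
  L[1][0] = (2) / L[0][0] = 2.
Step 2: L[1][1] = √(1) = 1.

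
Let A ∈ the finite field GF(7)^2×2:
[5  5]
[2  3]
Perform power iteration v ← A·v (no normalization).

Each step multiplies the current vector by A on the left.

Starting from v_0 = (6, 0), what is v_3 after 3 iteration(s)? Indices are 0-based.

v_0 = (6, 0).
v_1 = A·v_0 = (2, 5).
v_2 = A·v_1 = (0, 5).
v_3 = A·v_2 = (4, 1).

v_3 = (4, 1)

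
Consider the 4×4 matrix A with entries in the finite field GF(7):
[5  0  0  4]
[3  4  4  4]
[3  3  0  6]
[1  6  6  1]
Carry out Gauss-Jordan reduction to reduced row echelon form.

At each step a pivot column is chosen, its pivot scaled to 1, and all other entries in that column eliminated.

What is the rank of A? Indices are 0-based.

pivot(0,0)=5: scale R0 → (1, 0, 0, 5)
  clear (1,0): R1 −= (3)R0 → (0, 4, 4, 3)
  clear (2,0): R2 −= (3)R0 → (0, 3, 0, 5)
  clear (3,0): R3 −= (1)R0 → (0, 6, 6, 3)
pivot(1,1)=4: scale R1 → (0, 1, 1, 6)
  clear (2,1): R2 −= (3)R1 → (0, 0, 4, 1)
  clear (3,1): R3 −= (6)R1 → (0, 0, 0, 2)
pivot(2,2)=4: scale R2 → (0, 0, 1, 2)
  clear (1,2): R1 −= (1)R2 → (0, 1, 0, 4)
pivot(3,3)=2: scale R3 → (0, 0, 0, 1)
  clear (0,3): R0 −= (5)R3 → (1, 0, 0, 0)
  clear (1,3): R1 −= (4)R3 → (0, 1, 0, 0)
  clear (2,3): R2 −= (2)R3 → (0, 0, 1, 0)

rank = 4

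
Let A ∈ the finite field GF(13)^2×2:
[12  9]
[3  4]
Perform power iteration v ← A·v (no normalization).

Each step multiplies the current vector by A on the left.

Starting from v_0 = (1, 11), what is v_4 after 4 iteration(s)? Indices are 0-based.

v_0 = (1, 11).
v_1 = A·v_0 = (7, 8).
v_2 = A·v_1 = (0, 1).
v_3 = A·v_2 = (9, 4).
v_4 = A·v_3 = (1, 4).

v_4 = (1, 4)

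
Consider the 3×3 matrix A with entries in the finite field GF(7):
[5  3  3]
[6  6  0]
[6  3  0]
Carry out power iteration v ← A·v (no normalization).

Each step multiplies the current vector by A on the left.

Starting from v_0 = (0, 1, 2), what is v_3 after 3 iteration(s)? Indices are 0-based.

v_3 = (6, 6, 2)

v_0 = (0, 1, 2).
v_1 = A·v_0 = (2, 6, 3).
v_2 = A·v_1 = (2, 6, 2).
v_3 = A·v_2 = (6, 6, 2).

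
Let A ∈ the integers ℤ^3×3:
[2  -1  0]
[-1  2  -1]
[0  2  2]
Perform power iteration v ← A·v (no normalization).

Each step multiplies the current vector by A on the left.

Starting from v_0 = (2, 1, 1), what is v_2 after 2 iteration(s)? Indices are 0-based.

v_2 = (7, -9, 6)

v_0 = (2, 1, 1).
v_1 = A·v_0 = (3, -1, 4).
v_2 = A·v_1 = (7, -9, 6).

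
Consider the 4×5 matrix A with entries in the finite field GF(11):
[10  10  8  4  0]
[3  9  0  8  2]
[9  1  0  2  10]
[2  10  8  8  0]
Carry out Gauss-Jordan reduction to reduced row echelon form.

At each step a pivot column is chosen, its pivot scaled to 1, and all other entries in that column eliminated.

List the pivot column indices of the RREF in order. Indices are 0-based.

pivot columns: 0, 1, 2, 3

[1] R0 /= 10  ⇒  (1, 1, 3, 7, 0)
     R1 -= 3·R0  ⇒  (0, 6, 2, 9, 2)
     R2 -= 9·R0  ⇒  (0, 3, 6, 5, 10)
     R3 -= 2·R0  ⇒  (0, 8, 2, 5, 0)
[2] R1 /= 6  ⇒  (0, 1, 4, 7, 4)
     R0 -= 1·R1  ⇒  (1, 0, 10, 0, 7)
     R2 -= 3·R1  ⇒  (0, 0, 5, 6, 9)
     R3 -= 8·R1  ⇒  (0, 0, 3, 4, 1)
[3] R2 /= 5  ⇒  (0, 0, 1, 10, 4)
     R0 -= 10·R2  ⇒  (1, 0, 0, 10, 0)
     R1 -= 4·R2  ⇒  (0, 1, 0, 0, 10)
     R3 -= 3·R2  ⇒  (0, 0, 0, 7, 0)
[4] R3 /= 7  ⇒  (0, 0, 0, 1, 0)
     R0 -= 10·R3  ⇒  (1, 0, 0, 0, 0)
     R2 -= 10·R3  ⇒  (0, 0, 1, 0, 4)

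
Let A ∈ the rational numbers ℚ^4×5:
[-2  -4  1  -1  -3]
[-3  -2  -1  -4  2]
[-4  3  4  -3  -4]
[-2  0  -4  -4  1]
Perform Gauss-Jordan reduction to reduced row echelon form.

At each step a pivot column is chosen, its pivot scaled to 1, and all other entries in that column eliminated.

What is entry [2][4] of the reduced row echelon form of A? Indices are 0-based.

M[2][4] = 181/82

step 1: normalize row 0 (÷-2) = (1, 2, -1/2, 1/2, 3/2)
  row 1: subtract -3×row0 = (0, 4, -5/2, -5/2, 13/2)
  row 2: subtract -4×row0 = (0, 11, 2, -1, 2)
  row 3: subtract -2×row0 = (0, 4, -5, -3, 4)
step 2: normalize row 1 (÷4) = (0, 1, -5/8, -5/8, 13/8)
  row 0: subtract 2×row1 = (1, 0, 3/4, 7/4, -7/4)
  row 2: subtract 11×row1 = (0, 0, 71/8, 47/8, -127/8)
  row 3: subtract 4×row1 = (0, 0, -5/2, -1/2, -5/2)
step 3: normalize row 2 (÷71/8) = (0, 0, 1, 47/71, -127/71)
  row 0: subtract 3/4×row2 = (1, 0, 0, 89/71, -29/71)
  row 1: subtract -5/8×row2 = (0, 1, 0, -15/71, 36/71)
  row 3: subtract -5/2×row2 = (0, 0, 0, 82/71, -495/71)
step 4: normalize row 3 (÷82/71) = (0, 0, 0, 1, -495/82)
  row 0: subtract 89/71×row3 = (1, 0, 0, 0, 587/82)
  row 1: subtract -15/71×row3 = (0, 1, 0, 0, -63/82)
  row 2: subtract 47/71×row3 = (0, 0, 1, 0, 181/82)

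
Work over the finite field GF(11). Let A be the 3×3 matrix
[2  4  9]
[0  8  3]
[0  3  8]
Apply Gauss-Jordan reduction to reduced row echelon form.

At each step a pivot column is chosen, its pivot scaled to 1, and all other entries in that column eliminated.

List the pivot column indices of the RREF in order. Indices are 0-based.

pivot columns: 0, 1

step 1: normalize row 0 (÷2) = (1, 2, 10)
step 2: normalize row 1 (÷8) = (0, 1, 10)
  row 0: subtract 2×row1 = (1, 0, 1)
  row 2: subtract 3×row1 = (0, 0, 0)
skip col 2 (zero from row 2)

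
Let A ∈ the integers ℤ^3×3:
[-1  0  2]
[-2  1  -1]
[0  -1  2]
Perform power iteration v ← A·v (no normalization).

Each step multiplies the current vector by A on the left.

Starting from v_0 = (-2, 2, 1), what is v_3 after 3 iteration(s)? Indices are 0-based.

v_0 = (-2, 2, 1).
v_1 = A·v_0 = (4, 5, 0).
v_2 = A·v_1 = (-4, -3, -5).
v_3 = A·v_2 = (-6, 10, -7).

v_3 = (-6, 10, -7)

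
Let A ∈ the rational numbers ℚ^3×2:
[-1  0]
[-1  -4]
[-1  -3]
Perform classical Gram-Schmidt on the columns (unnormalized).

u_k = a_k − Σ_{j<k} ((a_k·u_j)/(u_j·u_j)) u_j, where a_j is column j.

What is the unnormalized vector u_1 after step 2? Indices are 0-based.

u_1 = (7/3, -5/3, -2/3)

Step 1: u_0 = a_0 = (-1, -1, -1).
Step 2: u_1 = a_1 − (7/3)·u_0 = (7/3, -5/3, -2/3).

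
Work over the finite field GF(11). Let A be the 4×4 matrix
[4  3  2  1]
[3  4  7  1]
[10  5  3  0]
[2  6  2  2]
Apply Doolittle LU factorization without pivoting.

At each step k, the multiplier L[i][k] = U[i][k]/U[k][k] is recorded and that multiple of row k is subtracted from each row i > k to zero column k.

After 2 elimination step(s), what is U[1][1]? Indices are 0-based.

[col 0] pivot 4
  R1 -= 9*R0 → (0, 10, 0, 3)  (L[1][0] := 9)
  R2 -= 8*R0 → (0, 3, 9, 3)  (L[2][0] := 8)
  R3 -= 6*R0 → (0, 10, 1, 7)  (L[3][0] := 6)
[col 1] pivot 10
  R2 -= 8*R1 → (0, 0, 9, 1)  (L[2][1] := 8)
  R3 -= 1*R1 → (0, 0, 1, 4)  (L[3][1] := 1)

U[1][1] = 10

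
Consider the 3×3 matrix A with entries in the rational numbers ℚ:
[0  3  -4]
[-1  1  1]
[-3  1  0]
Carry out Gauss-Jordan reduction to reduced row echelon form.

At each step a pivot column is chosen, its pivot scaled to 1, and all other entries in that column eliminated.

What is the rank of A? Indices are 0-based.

rank = 3

pivot(0,0): swap R0↔R1
pivot(0,0)=-1: scale R0 → (1, -1, -1)
  clear (2,0): R2 −= (-3)R0 → (0, -2, -3)
pivot(1,1)=3: scale R1 → (0, 1, -4/3)
  clear (0,1): R0 −= (-1)R1 → (1, 0, -7/3)
  clear (2,1): R2 −= (-2)R1 → (0, 0, -17/3)
pivot(2,2)=-17/3: scale R2 → (0, 0, 1)
  clear (0,2): R0 −= (-7/3)R2 → (1, 0, 0)
  clear (1,2): R1 −= (-4/3)R2 → (0, 1, 0)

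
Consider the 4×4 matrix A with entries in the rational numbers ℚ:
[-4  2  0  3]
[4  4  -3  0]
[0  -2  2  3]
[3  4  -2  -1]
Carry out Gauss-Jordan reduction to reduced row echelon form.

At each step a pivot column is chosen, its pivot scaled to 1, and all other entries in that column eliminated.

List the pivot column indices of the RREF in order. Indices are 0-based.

pivot columns: 0, 1, 2, 3

[1] R0 /= -4  ⇒  (1, -1/2, 0, -3/4)
     R1 -= 4·R0  ⇒  (0, 6, -3, 3)
     R3 -= 3·R0  ⇒  (0, 11/2, -2, 5/4)
[2] R1 /= 6  ⇒  (0, 1, -1/2, 1/2)
     R0 -= -1/2·R1  ⇒  (1, 0, -1/4, -1/2)
     R2 -= -2·R1  ⇒  (0, 0, 1, 4)
     R3 -= 11/2·R1  ⇒  (0, 0, 3/4, -3/2)
[3] R2 /= 1  ⇒  (0, 0, 1, 4)
     R0 -= -1/4·R2  ⇒  (1, 0, 0, 1/2)
     R1 -= -1/2·R2  ⇒  (0, 1, 0, 5/2)
     R3 -= 3/4·R2  ⇒  (0, 0, 0, -9/2)
[4] R3 /= -9/2  ⇒  (0, 0, 0, 1)
     R0 -= 1/2·R3  ⇒  (1, 0, 0, 0)
     R1 -= 5/2·R3  ⇒  (0, 1, 0, 0)
     R2 -= 4·R3  ⇒  (0, 0, 1, 0)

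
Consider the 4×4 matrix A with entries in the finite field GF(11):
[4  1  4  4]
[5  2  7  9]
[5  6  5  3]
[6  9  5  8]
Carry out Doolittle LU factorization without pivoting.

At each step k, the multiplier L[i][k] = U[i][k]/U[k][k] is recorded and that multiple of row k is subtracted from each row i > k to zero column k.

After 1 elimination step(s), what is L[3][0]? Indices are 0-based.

L[3][0] = 7

[col 0] pivot 4
  R1 -= 4*R0 → (0, 9, 2, 4)  (L[1][0] := 4)
  R2 -= 4*R0 → (0, 2, 0, 9)  (L[2][0] := 4)
  R3 -= 7*R0 → (0, 2, 10, 2)  (L[3][0] := 7)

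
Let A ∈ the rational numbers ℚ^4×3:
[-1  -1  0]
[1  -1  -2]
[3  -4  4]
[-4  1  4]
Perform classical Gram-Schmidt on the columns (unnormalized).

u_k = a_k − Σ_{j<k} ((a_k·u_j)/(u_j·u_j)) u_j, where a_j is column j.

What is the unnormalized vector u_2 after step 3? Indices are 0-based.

Step 1: u_0 = a_0 = (-1, 1, 3, -4).
Step 2: u_1 = a_1 − (-16/27)·u_0 = (-43/27, -11/27, -20/9, -37/27).
Step 3: u_2 = a_2 − (-2/9)·u_0 − (-366/257)·u_1 = (-640/257, -606/257, 386/257, 298/257).

u_2 = (-640/257, -606/257, 386/257, 298/257)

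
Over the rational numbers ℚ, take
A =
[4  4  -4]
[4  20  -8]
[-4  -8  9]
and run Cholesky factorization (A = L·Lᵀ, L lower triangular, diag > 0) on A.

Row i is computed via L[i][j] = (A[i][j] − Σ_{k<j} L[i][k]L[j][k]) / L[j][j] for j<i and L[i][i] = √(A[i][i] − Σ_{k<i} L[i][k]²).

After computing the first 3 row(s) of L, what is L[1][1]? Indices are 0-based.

L[1][1] = 4

Step 1: L[0][0] = √(4) = 2.
  L[1][0] = (4) / L[0][0] = 2.
Step 2: L[1][1] = √(16) = 4.
  L[2][0] = (-4) / L[0][0] = -2.
  L[2][1] = (-4) / L[1][1] = -1.
Step 3: L[2][2] = √(4) = 2.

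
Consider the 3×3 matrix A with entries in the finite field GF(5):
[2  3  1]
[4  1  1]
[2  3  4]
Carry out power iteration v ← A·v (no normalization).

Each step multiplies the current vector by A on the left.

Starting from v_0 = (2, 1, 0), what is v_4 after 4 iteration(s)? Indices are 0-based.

v_4 = (3, 2, 0)

v_0 = (2, 1, 0).
v_1 = A·v_0 = (2, 4, 2).
v_2 = A·v_1 = (3, 4, 4).
v_3 = A·v_2 = (2, 0, 4).
v_4 = A·v_3 = (3, 2, 0).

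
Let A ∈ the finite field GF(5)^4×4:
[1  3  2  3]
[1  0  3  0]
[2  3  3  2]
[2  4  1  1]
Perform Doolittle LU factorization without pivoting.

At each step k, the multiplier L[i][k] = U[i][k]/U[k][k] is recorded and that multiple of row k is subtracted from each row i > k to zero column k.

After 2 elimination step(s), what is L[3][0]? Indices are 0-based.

[col 0] pivot 1
  R1 -= 1*R0 → (0, 2, 1, 2)  (L[1][0] := 1)
  R2 -= 2*R0 → (0, 2, 4, 1)  (L[2][0] := 2)
  R3 -= 2*R0 → (0, 3, 2, 0)  (L[3][0] := 2)
[col 1] pivot 2
  R2 -= 1*R1 → (0, 0, 3, 4)  (L[2][1] := 1)
  R3 -= 4*R1 → (0, 0, 3, 2)  (L[3][1] := 4)

L[3][0] = 2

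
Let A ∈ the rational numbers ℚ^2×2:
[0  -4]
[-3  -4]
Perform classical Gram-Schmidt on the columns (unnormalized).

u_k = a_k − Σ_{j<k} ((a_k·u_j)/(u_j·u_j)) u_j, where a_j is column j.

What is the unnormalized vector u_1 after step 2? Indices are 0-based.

Step 1: u_0 = a_0 = (0, -3).
Step 2: u_1 = a_1 − (4/3)·u_0 = (-4, 0).

u_1 = (-4, 0)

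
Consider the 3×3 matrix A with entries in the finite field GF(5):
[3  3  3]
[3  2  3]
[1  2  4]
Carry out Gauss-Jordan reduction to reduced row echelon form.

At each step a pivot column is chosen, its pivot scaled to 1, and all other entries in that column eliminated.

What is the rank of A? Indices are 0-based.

[1] R0 /= 3  ⇒  (1, 1, 1)
     R1 -= 3·R0  ⇒  (0, 4, 0)
     R2 -= 1·R0  ⇒  (0, 1, 3)
[2] R1 /= 4  ⇒  (0, 1, 0)
     R0 -= 1·R1  ⇒  (1, 0, 1)
     R2 -= 1·R1  ⇒  (0, 0, 3)
[3] R2 /= 3  ⇒  (0, 0, 1)
     R0 -= 1·R2  ⇒  (1, 0, 0)

rank = 3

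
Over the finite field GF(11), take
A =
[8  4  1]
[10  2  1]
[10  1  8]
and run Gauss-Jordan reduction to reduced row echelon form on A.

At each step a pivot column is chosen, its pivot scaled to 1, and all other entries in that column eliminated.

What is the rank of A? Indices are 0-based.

rank = 3

pivot(0,0)=8: scale R0 → (1, 6, 7)
  clear (1,0): R1 −= (10)R0 → (0, 8, 8)
  clear (2,0): R2 −= (10)R0 → (0, 7, 4)
pivot(1,1)=8: scale R1 → (0, 1, 1)
  clear (0,1): R0 −= (6)R1 → (1, 0, 1)
  clear (2,1): R2 −= (7)R1 → (0, 0, 8)
pivot(2,2)=8: scale R2 → (0, 0, 1)
  clear (0,2): R0 −= (1)R2 → (1, 0, 0)
  clear (1,2): R1 −= (1)R2 → (0, 1, 0)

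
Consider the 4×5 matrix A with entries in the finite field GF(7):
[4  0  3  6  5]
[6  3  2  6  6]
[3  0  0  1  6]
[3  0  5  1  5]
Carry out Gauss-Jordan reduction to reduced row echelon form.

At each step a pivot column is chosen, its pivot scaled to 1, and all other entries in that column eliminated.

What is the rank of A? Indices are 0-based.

rank = 4

step 1: normalize row 0 (÷4) = (1, 0, 6, 5, 3)
  row 1: subtract 6×row0 = (0, 3, 1, 4, 2)
  row 2: subtract 3×row0 = (0, 0, 3, 0, 4)
  row 3: subtract 3×row0 = (0, 0, 1, 0, 3)
step 2: normalize row 1 (÷3) = (0, 1, 5, 6, 3)
step 3: normalize row 2 (÷3) = (0, 0, 1, 0, 6)
  row 0: subtract 6×row2 = (1, 0, 0, 5, 2)
  row 1: subtract 5×row2 = (0, 1, 0, 6, 1)
  row 3: subtract 1×row2 = (0, 0, 0, 0, 4)
skip col 3 (zero from row 3)
step 4: normalize row 3 (÷4) = (0, 0, 0, 0, 1)
  row 0: subtract 2×row3 = (1, 0, 0, 5, 0)
  row 1: subtract 1×row3 = (0, 1, 0, 6, 0)
  row 2: subtract 6×row3 = (0, 0, 1, 0, 0)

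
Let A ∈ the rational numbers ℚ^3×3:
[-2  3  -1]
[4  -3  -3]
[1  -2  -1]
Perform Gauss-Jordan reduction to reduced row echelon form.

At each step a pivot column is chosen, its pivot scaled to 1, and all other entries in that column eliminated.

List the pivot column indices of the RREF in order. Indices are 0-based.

pivot columns: 0, 1, 2

step 1: normalize row 0 (÷-2) = (1, -3/2, 1/2)
  row 1: subtract 4×row0 = (0, 3, -5)
  row 2: subtract 1×row0 = (0, -1/2, -3/2)
step 2: normalize row 1 (÷3) = (0, 1, -5/3)
  row 0: subtract -3/2×row1 = (1, 0, -2)
  row 2: subtract -1/2×row1 = (0, 0, -7/3)
step 3: normalize row 2 (÷-7/3) = (0, 0, 1)
  row 0: subtract -2×row2 = (1, 0, 0)
  row 1: subtract -5/3×row2 = (0, 1, 0)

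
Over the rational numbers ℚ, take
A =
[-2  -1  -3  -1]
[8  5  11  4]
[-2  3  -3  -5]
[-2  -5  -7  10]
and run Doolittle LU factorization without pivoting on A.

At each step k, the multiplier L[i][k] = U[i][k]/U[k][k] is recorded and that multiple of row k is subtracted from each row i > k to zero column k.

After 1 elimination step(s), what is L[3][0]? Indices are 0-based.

L[3][0] = 1

Step 1: pivot at (0,0) is -2.
  row1 ← row1 − (-4)·row0  ⇒  L[1][0]=-4, U row1=(0, 1, -1, 0)
  row2 ← row2 − (1)·row0  ⇒  L[2][0]=1, U row2=(0, 4, 0, -4)
  row3 ← row3 − (1)·row0  ⇒  L[3][0]=1, U row3=(0, -4, -4, 11)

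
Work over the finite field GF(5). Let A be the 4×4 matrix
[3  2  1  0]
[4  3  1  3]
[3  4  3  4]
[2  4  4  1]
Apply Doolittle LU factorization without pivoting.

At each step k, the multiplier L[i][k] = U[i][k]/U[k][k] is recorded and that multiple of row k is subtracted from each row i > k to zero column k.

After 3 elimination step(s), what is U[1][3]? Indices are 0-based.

[col 0] pivot 3
  R1 -= 3*R0 → (0, 2, 3, 3)  (L[1][0] := 3)
  R2 -= 1*R0 → (0, 2, 2, 4)  (L[2][0] := 1)
  R3 -= 4*R0 → (0, 1, 0, 1)  (L[3][0] := 4)
[col 1] pivot 2
  R2 -= 1*R1 → (0, 0, 4, 1)  (L[2][1] := 1)
  R3 -= 3*R1 → (0, 0, 1, 2)  (L[3][1] := 3)
[col 2] pivot 4
  R3 -= 4*R2 → (0, 0, 0, 3)  (L[3][2] := 4)

U[1][3] = 3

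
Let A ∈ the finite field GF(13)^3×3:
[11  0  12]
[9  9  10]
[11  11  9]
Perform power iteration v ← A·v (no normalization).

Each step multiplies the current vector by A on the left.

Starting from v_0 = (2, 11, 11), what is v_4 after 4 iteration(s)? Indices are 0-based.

v_0 = (2, 11, 11).
v_1 = A·v_0 = (11, 6, 8).
v_2 = A·v_1 = (9, 12, 12).
v_3 = A·v_2 = (9, 10, 1).
v_4 = A·v_3 = (7, 12, 10).

v_4 = (7, 12, 10)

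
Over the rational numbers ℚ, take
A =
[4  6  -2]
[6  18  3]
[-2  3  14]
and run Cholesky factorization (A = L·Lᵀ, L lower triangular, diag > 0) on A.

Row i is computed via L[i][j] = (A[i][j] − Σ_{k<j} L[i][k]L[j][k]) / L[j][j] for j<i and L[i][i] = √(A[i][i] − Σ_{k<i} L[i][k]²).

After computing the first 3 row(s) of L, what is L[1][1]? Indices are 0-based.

L[1][1] = 3

Step 1: L[0][0] = √(4) = 2.
  L[1][0] = (6) / L[0][0] = 3.
Step 2: L[1][1] = √(9) = 3.
  L[2][0] = (-2) / L[0][0] = -1.
  L[2][1] = (6) / L[1][1] = 2.
Step 3: L[2][2] = √(9) = 3.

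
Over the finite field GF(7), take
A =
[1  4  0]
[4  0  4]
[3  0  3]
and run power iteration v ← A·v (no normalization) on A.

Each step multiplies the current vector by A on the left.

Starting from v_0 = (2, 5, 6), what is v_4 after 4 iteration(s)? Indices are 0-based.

v_0 = (2, 5, 6).
v_1 = A·v_0 = (1, 4, 3).
v_2 = A·v_1 = (3, 2, 5).
v_3 = A·v_2 = (4, 4, 3).
v_4 = A·v_3 = (6, 0, 0).

v_4 = (6, 0, 0)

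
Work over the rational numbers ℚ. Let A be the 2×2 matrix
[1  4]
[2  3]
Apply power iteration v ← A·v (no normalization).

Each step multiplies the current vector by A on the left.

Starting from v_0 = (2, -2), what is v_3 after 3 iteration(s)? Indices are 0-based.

v_0 = (2, -2).
v_1 = A·v_0 = (-6, -2).
v_2 = A·v_1 = (-14, -18).
v_3 = A·v_2 = (-86, -82).

v_3 = (-86, -82)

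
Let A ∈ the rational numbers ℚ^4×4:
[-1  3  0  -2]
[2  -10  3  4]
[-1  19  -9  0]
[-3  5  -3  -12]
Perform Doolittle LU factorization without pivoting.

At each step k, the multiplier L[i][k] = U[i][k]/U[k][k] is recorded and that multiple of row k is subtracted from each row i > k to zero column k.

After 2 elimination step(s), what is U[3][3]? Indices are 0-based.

U[3][3] = -6

[col 0] pivot -1
  R1 -= -2*R0 → (0, -4, 3, 0)  (L[1][0] := -2)
  R2 -= 1*R0 → (0, 16, -9, 2)  (L[2][0] := 1)
  R3 -= 3*R0 → (0, -4, -3, -6)  (L[3][0] := 3)
[col 1] pivot -4
  R2 -= -4*R1 → (0, 0, 3, 2)  (L[2][1] := -4)
  R3 -= 1*R1 → (0, 0, -6, -6)  (L[3][1] := 1)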